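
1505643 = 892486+613157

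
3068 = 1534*2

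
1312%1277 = 35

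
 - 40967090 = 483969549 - 524936639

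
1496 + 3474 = 4970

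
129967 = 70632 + 59335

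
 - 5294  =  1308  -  6602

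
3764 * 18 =67752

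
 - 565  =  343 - 908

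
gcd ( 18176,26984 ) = 8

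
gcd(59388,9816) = 12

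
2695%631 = 171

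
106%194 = 106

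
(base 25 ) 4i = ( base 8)166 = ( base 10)118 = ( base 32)3M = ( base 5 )433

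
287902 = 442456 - 154554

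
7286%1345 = 561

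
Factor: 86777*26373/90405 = 3^( - 1)*5^( - 1 ) * 7^( -2 )*41^( - 1)* 59^1*107^1*149^1 * 811^1 = 762856607/30135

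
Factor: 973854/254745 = 2^1* 3^(  -  2)*5^( - 1)*7^1*17^(-1)*37^(-1 )*59^1*131^1=108206/28305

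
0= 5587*0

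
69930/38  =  34965/19 = 1840.26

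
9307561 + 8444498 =17752059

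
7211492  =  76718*94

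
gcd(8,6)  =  2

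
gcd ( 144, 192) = 48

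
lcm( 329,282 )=1974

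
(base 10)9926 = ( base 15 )2e1b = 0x26C6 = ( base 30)b0q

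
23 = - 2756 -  - 2779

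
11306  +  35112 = 46418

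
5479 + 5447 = 10926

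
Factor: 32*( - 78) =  - 2^6*3^1 *13^1 = -2496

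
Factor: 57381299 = 57381299^1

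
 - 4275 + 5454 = 1179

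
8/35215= 8/35215=0.00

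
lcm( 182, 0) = 0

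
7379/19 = 388 + 7/19 =388.37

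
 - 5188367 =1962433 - 7150800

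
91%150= 91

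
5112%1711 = 1690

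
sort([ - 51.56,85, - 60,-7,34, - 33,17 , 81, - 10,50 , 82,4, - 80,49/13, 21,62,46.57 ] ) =[  -  80, - 60, - 51.56,-33, - 10, - 7,49/13,4,17,  21, 34,46.57,50, 62,81, 82, 85 ]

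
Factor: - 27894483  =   - 3^3 * 53^1 * 101^1*193^1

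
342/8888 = 171/4444 = 0.04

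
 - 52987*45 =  - 2384415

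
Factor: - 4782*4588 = -21939816 =-2^3*3^1*31^1*37^1  *  797^1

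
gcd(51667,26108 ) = 61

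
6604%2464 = 1676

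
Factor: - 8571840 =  - 2^6*3^1*5^1*8929^1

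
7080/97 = 7080/97 = 72.99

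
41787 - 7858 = 33929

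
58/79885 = 58/79885 = 0.00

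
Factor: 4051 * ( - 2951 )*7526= -89969574526 = -2^1*13^1*53^1*71^1*227^1 * 4051^1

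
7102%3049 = 1004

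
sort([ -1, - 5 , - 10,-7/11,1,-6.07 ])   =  [-10,  -  6.07, - 5,  -  1,-7/11,1 ]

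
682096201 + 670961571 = 1353057772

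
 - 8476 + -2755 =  - 11231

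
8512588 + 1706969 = 10219557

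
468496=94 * 4984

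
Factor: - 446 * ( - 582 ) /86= 2^1 * 3^1*43^( - 1) * 97^1*223^1 =129786/43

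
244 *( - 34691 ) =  - 8464604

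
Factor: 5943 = 3^1*7^1*283^1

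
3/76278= 1/25426=0.00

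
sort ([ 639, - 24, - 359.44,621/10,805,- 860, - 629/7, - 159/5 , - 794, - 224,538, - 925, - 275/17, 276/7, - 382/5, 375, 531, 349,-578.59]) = [ - 925, - 860, - 794, - 578.59, - 359.44, - 224, - 629/7, - 382/5,- 159/5,-24, - 275/17, 276/7, 621/10, 349 , 375,531, 538, 639,805]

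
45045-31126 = 13919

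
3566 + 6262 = 9828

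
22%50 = 22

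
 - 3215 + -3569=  -6784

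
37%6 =1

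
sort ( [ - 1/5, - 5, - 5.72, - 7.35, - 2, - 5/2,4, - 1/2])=[ - 7.35, - 5.72, - 5, - 5/2,-2, - 1/2, - 1/5, 4]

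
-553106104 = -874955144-  -  321849040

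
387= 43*9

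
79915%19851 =511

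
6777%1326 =147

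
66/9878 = 3/449=0.01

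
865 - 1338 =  - 473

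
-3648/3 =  - 1216=- 1216.00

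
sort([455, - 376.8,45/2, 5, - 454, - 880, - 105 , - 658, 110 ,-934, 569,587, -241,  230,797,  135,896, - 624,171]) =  [ - 934, - 880, - 658, - 624, - 454, - 376.8, - 241, - 105,  5, 45/2, 110, 135,171,  230,455, 569, 587, 797,896]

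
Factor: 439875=3^2*5^3*17^1*23^1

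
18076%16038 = 2038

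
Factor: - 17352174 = - 2^1*3^1*7^2*59021^1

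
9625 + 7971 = 17596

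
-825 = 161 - 986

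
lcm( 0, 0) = 0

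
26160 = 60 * 436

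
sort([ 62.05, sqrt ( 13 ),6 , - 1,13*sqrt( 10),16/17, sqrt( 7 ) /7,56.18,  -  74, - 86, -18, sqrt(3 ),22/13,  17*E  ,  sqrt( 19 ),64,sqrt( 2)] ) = [  -  86,-74,-18, - 1, sqrt( 7 )/7 , 16/17,sqrt (2 ),22/13,sqrt(3 ),sqrt(13 ), sqrt( 19),6 , 13 *sqrt( 10),  17*E, 56.18, 62.05,64 ] 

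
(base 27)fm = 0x1AB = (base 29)EL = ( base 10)427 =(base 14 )227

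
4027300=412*9775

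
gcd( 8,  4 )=4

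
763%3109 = 763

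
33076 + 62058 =95134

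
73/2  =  73/2 = 36.50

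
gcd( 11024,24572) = 4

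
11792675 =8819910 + 2972765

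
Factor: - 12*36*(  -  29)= 12528 = 2^4 * 3^3  *29^1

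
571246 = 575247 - 4001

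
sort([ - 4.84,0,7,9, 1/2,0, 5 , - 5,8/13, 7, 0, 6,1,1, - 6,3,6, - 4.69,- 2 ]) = [ - 6, - 5 , - 4.84, - 4.69, - 2, 0,0,0,1/2 , 8/13,  1,1,3,  5,6,6,  7,7,9]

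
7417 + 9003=16420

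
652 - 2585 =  - 1933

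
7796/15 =7796/15 = 519.73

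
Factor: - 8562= - 2^1 * 3^1 * 1427^1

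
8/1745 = 8/1745 = 0.00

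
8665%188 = 17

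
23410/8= 11705/4 = 2926.25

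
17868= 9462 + 8406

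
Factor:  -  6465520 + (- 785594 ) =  - 2^1*3^1*13^2*7151^1 = - 7251114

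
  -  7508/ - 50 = 150 + 4/25=150.16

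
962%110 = 82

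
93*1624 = 151032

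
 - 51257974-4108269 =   -  55366243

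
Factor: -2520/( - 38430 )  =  4/61 = 2^2*61^( - 1)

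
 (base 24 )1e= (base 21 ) 1H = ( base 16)26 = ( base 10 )38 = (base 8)46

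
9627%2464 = 2235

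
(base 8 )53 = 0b101011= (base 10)43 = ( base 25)1I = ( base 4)223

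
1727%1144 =583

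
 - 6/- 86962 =3/43481 = 0.00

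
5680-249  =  5431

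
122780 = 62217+60563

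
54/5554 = 27/2777 = 0.01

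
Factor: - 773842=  - 2^1*386921^1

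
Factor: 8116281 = 3^4*97^1*1033^1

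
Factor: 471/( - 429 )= - 157/143 = - 11^(-1)*13^( - 1 )*157^1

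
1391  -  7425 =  - 6034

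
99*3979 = 393921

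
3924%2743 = 1181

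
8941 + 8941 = 17882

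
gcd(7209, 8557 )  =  1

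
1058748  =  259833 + 798915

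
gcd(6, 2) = 2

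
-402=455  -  857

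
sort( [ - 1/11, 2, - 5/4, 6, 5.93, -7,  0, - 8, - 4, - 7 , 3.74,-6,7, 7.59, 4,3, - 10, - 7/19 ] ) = [ - 10, - 8, - 7, - 7,-6, - 4, - 5/4, - 7/19, - 1/11, 0 , 2,3, 3.74,4, 5.93, 6,7, 7.59 ]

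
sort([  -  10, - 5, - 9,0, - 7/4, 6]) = [ - 10, - 9, - 5, -7/4,0, 6 ] 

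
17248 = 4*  4312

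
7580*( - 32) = -242560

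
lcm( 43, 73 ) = 3139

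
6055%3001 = 53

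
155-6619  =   -6464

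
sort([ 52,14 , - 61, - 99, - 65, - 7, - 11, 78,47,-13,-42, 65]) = [ - 99, - 65, - 61,-42,-13,  -  11,-7,14, 47, 52, 65,78]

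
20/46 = 10/23 = 0.43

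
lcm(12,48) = 48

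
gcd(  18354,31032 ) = 6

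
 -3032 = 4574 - 7606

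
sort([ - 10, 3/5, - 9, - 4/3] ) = [  -  10, - 9 , - 4/3,  3/5] 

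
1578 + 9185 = 10763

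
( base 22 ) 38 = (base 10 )74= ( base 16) 4a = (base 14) 54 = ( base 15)4E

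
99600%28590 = 13830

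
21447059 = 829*25871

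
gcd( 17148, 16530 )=6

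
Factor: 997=997^1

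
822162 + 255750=1077912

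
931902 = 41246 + 890656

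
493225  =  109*4525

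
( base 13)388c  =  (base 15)25c4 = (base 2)1111101111011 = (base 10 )8059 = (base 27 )B1D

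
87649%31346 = 24957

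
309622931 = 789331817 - 479708886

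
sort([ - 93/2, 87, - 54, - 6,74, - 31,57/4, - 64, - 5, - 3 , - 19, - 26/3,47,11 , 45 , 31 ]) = [ - 64 , - 54, -93/2, - 31, - 19, - 26/3, - 6, - 5 ,  -  3,11,57/4 , 31, 45,47 , 74, 87 ]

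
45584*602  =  27441568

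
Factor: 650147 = 71^1*9157^1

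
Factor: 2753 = 2753^1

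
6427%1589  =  71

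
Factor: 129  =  3^1*43^1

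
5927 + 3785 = 9712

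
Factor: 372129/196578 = 761/402 = 2^(  -  1 ) * 3^(- 1)*67^( - 1)*761^1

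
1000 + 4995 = 5995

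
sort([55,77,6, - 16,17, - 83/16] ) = [ - 16, -83/16, 6, 17, 55 , 77 ]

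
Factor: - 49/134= - 2^ (-1) * 7^2*67^( - 1 )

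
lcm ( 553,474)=3318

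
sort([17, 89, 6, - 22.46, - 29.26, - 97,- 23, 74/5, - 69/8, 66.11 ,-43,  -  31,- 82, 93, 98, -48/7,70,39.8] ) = [ -97  , - 82, - 43, - 31, - 29.26, - 23, - 22.46, - 69/8, - 48/7,6,  74/5,17, 39.8,66.11, 70,89,93, 98 ]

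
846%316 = 214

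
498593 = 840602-342009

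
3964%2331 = 1633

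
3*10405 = 31215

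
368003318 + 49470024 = 417473342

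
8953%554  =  89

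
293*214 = 62702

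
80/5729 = 80/5729 = 0.01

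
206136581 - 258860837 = - 52724256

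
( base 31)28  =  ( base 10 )70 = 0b1000110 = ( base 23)31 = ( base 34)22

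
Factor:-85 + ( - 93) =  - 2^1 *89^1 = - 178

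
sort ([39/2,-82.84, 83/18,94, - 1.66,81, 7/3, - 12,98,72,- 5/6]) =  [ - 82.84, - 12, - 1.66, - 5/6 , 7/3 , 83/18,39/2, 72,81 , 94,98] 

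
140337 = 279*503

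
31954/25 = 31954/25= 1278.16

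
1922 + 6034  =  7956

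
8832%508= 196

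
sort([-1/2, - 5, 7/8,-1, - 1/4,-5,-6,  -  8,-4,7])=[-8 ,-6,-5,-5,  -  4,-1 ,-1/2,-1/4,7/8,7 ]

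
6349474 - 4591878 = 1757596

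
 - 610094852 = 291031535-901126387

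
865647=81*10687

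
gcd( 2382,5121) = 3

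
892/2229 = 892/2229= 0.40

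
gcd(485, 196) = 1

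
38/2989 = 38/2989 = 0.01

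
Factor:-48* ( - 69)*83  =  2^4*3^2*23^1*83^1 = 274896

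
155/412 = 155/412 =0.38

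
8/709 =8/709 = 0.01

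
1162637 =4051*287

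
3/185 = 3/185 = 0.02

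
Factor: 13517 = 7^1 *1931^1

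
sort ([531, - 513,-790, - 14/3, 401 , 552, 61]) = [ - 790 ,  -  513, - 14/3,  61,  401 , 531, 552]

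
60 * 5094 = 305640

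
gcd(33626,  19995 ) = 43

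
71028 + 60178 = 131206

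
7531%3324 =883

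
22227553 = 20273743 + 1953810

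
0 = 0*1976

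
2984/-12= -746/3 =- 248.67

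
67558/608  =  33779/304 = 111.12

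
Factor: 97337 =19^1*47^1 * 109^1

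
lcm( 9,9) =9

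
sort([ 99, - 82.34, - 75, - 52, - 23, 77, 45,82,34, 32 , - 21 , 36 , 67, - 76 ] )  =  [ - 82.34, - 76, - 75,  -  52, - 23,-21,32,34, 36  ,  45,  67,77 , 82, 99 ]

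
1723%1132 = 591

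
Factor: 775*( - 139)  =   - 107725 = - 5^2 * 31^1*139^1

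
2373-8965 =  - 6592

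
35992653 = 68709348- 32716695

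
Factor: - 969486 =-2^1*3^1*7^1 * 41^1*563^1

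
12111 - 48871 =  - 36760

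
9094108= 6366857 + 2727251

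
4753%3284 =1469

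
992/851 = 992/851=1.17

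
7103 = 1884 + 5219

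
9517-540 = 8977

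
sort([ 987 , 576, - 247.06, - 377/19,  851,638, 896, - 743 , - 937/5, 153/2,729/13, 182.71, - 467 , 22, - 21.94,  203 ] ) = [ -743, - 467, - 247.06, - 937/5, - 21.94, - 377/19 , 22, 729/13,153/2,  182.71, 203, 576,  638,851,896,  987] 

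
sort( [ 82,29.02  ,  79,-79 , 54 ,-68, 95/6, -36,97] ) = [-79,- 68,  -  36, 95/6,29.02,54,79, 82,97 ]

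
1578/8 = 789/4 = 197.25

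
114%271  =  114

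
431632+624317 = 1055949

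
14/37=14/37 = 0.38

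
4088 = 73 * 56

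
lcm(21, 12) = 84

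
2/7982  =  1/3991 = 0.00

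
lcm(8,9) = 72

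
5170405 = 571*9055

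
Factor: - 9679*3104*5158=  - 154964971328 = - 2^6*97^1 * 2579^1*9679^1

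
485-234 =251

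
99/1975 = 99/1975 = 0.05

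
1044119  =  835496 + 208623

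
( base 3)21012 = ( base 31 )68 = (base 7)365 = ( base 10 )194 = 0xC2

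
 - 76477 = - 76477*1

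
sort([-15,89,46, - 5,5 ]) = [ - 15,-5, 5,46,89]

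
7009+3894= 10903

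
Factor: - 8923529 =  - 67^1*133187^1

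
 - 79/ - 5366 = 79/5366 = 0.01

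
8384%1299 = 590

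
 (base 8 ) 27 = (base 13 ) 1A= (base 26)N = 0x17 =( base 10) 23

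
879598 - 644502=235096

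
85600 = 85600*1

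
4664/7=666 + 2/7= 666.29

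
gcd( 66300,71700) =300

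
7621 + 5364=12985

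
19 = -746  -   - 765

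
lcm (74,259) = 518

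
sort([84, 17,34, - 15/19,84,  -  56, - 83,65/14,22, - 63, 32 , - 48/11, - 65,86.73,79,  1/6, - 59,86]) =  [ - 83, - 65, - 63, - 59,- 56, - 48/11, - 15/19, 1/6, 65/14, 17, 22, 32, 34, 79,84,84, 86, 86.73]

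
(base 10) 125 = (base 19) 6B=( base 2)1111101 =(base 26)4l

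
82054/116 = 41027/58 =707.36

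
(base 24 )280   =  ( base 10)1344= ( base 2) 10101000000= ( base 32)1a0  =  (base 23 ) 2ca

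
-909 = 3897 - 4806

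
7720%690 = 130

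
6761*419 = 2832859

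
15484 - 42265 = -26781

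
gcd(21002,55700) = 2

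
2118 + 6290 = 8408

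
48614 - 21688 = 26926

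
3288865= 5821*565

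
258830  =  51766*5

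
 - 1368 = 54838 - 56206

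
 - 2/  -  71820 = 1/35910=   0.00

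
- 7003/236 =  - 7003/236 = - 29.67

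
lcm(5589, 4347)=39123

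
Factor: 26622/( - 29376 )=  -  2^( - 5)*29^1 = -29/32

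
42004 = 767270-725266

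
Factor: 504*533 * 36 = 2^5*3^4 * 7^1*13^1*41^1 = 9670752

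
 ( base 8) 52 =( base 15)2C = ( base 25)1h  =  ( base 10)42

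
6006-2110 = 3896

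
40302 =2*20151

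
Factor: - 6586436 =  - 2^2*1646609^1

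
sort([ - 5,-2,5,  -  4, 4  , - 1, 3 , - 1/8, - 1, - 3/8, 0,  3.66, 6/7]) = [ - 5, - 4, - 2, - 1,-1, - 3/8, - 1/8, 0, 6/7, 3,3.66, 4,5]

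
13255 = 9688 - -3567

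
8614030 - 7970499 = 643531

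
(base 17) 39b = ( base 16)407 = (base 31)128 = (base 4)100013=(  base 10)1031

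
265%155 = 110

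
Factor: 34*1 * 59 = 2006 = 2^1*17^1*59^1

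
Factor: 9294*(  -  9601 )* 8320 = -742407694080 = - 2^8 * 3^1 *5^1*13^1*1549^1*9601^1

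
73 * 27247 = 1989031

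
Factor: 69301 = 37^1 * 1873^1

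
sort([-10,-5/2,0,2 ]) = [ - 10, - 5/2,0,2]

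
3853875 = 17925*215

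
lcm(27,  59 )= 1593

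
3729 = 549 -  - 3180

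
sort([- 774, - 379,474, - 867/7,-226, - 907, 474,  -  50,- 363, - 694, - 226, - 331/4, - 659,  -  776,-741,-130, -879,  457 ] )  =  [-907, - 879,-776,-774, - 741,-694, - 659, - 379, - 363,-226, - 226,-130,-867/7,-331/4, - 50 , 457,474, 474 ]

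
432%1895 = 432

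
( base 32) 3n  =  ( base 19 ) 65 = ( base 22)59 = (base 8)167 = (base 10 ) 119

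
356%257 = 99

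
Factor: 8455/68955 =3^ (  -  1)*19^1*89^1*4597^ ( - 1)= 1691/13791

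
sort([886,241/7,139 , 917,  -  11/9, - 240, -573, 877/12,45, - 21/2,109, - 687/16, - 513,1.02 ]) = [ - 573,-513 , - 240, - 687/16, - 21/2,-11/9,1.02,241/7, 45 , 877/12,109,139, 886,917 ] 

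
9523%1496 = 547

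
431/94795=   431/94795 = 0.00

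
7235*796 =5759060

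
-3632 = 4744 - 8376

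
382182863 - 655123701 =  - 272940838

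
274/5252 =137/2626 = 0.05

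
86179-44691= 41488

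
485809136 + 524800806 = 1010609942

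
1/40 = 1/40 = 0.03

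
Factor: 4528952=2^3* 271^1*2089^1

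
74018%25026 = 23966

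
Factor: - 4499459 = -37^1*121607^1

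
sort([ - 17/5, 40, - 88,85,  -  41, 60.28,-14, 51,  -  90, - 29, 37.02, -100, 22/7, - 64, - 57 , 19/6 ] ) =[ - 100, - 90, - 88,-64, - 57, - 41, - 29, - 14, - 17/5,22/7,19/6,37.02, 40, 51,60.28,  85]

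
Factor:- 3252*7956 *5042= - 2^5*3^3*13^1*17^1*271^1*2521^1 = - 130451222304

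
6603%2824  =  955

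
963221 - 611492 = 351729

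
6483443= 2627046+3856397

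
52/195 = 4/15 = 0.27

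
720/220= 3 + 3/11 = 3.27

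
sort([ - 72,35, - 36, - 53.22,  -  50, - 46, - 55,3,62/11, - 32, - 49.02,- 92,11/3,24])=[ - 92, - 72, -55, - 53.22, - 50, - 49.02 , - 46, - 36,-32,3, 11/3,62/11,24,35 ]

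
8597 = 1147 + 7450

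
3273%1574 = 125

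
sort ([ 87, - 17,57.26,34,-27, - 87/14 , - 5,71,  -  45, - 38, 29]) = [ - 45, - 38 , - 27, - 17, - 87/14,-5,29,34, 57.26,71,  87]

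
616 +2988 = 3604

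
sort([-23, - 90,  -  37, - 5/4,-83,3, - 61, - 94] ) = [ - 94,  -  90,-83, - 61, - 37,  -  23 , - 5/4  ,  3]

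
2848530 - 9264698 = -6416168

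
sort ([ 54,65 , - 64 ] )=[ - 64,54,65]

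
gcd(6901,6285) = 1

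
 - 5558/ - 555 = 10+8/555 =10.01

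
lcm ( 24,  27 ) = 216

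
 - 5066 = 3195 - 8261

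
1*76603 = 76603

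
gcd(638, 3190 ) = 638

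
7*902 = 6314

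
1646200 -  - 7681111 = 9327311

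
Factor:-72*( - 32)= 2304 = 2^8*3^2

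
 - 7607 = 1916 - 9523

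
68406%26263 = 15880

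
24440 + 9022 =33462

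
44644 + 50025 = 94669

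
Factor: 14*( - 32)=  - 2^6*7^1 = - 448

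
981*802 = 786762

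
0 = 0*4014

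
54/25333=54/25333=0.00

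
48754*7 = 341278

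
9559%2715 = 1414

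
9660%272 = 140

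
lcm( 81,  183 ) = 4941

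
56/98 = 4/7=0.57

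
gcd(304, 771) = 1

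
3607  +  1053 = 4660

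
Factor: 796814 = 2^1*398407^1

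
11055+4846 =15901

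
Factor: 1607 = 1607^1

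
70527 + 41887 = 112414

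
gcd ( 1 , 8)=1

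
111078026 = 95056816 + 16021210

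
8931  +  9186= 18117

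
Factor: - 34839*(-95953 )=3342906567= 3^2*7^2*11^2*13^1*61^1*79^1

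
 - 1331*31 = -41261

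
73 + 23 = 96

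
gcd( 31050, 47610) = 2070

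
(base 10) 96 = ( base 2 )1100000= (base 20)4g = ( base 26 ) 3I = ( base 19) 51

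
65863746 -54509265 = 11354481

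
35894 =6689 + 29205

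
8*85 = 680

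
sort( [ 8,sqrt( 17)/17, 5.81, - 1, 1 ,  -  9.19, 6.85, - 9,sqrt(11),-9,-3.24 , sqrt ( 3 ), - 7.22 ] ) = [-9.19, - 9, - 9, - 7.22,  -  3.24, - 1, sqrt( 17) /17, 1,sqrt(3), sqrt(11), 5.81, 6.85, 8]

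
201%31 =15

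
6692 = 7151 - 459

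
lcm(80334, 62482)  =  562338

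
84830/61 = 84830/61 = 1390.66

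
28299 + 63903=92202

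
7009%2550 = 1909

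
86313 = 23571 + 62742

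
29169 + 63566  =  92735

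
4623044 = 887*5212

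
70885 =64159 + 6726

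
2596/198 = 13+ 1/9 = 13.11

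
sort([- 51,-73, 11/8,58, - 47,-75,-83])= [ - 83,-75, - 73, - 51, - 47, 11/8, 58] 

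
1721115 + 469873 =2190988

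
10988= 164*67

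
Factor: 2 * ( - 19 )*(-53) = 2014 = 2^1*19^1* 53^1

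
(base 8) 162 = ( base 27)46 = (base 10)114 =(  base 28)42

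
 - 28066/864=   -  33 + 223/432 = - 32.48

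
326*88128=28729728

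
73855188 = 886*83358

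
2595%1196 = 203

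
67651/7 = 67651/7 = 9664.43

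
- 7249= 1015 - 8264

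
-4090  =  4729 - 8819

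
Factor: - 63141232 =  - 2^4 *7^1*11^1 * 53^1*967^1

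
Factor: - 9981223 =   -  7^1*1425889^1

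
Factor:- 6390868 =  - 2^2*11^1*337^1 * 431^1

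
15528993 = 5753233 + 9775760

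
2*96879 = 193758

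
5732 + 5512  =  11244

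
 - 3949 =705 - 4654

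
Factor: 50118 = 2^1*3^1* 8353^1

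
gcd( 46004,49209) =1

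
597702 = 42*14231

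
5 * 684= 3420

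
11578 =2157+9421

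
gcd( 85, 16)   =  1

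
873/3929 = 873/3929 = 0.22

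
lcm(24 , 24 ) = 24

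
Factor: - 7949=-7949^1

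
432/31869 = 48/3541  =  0.01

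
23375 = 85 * 275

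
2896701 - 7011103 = -4114402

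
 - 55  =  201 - 256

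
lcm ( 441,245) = 2205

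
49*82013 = 4018637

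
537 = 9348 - 8811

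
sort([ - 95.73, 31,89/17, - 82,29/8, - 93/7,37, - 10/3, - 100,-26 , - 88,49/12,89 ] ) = [ - 100 ,-95.73, - 88,-82, - 26, - 93/7, - 10/3,29/8,49/12,89/17, 31,37,89 ] 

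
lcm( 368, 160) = 3680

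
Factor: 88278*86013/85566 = 3^2 * 13^(-1)*19^1*503^1*1097^ ( - 1) * 14713^1 = 1265509269/14261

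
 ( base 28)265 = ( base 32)1md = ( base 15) 7B1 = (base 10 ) 1741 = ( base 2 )11011001101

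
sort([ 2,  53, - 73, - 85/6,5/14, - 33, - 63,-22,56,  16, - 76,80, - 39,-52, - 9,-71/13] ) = [ - 76, - 73, - 63, - 52,  -  39,-33 , - 22,-85/6,-9, - 71/13,  5/14,2,16, 53 , 56,  80]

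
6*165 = 990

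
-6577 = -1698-4879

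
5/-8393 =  - 5/8393 = - 0.00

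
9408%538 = 262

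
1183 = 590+593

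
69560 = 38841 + 30719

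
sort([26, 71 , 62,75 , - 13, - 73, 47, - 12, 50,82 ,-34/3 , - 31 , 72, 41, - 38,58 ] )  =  [-73,-38, - 31, - 13, - 12,-34/3,26,  41, 47, 50, 58,62,71, 72, 75,  82]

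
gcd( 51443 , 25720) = 1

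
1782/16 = 111 + 3/8 = 111.38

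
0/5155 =0 =0.00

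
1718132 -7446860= - 5728728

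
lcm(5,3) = 15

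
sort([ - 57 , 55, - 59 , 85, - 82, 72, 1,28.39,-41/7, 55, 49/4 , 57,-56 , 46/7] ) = [  -  82, - 59, - 57,-56,  -  41/7,1, 46/7, 49/4, 28.39, 55, 55, 57,72,85]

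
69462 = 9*7718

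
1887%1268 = 619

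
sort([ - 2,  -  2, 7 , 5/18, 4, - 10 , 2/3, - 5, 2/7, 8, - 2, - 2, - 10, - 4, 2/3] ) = [ - 10, - 10,-5, - 4, - 2, - 2, - 2,- 2,  5/18,2/7, 2/3,2/3, 4 , 7, 8 ]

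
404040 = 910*444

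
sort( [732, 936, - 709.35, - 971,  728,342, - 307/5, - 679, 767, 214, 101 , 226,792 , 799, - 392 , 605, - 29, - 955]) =[-971, -955,-709.35, - 679, - 392, - 307/5, - 29 , 101, 214, 226,342, 605,  728, 732 , 767 , 792, 799, 936]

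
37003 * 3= 111009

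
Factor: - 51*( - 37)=3^1 * 17^1 * 37^1 = 1887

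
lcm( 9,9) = 9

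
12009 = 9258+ 2751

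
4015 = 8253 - 4238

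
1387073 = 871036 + 516037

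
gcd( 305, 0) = 305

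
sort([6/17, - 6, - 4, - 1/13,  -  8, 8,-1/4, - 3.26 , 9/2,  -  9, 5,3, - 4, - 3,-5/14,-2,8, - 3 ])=[-9, - 8, - 6,-4, - 4, - 3.26, - 3 , - 3, - 2,-5/14,  -  1/4,- 1/13,6/17, 3, 9/2,5, 8 , 8 ]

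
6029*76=458204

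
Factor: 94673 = 17^1*5569^1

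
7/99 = 7/99 =0.07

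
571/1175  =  571/1175 = 0.49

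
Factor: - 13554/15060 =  - 9/10 = - 2^(-1)*3^2*5^( - 1)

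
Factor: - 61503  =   - 3^1*13^1 * 19^1*83^1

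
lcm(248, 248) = 248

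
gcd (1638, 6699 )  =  21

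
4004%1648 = 708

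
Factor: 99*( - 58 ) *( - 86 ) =493812 = 2^2 * 3^2*11^1  *  29^1*43^1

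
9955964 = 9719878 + 236086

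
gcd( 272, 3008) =16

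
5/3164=5/3164 = 0.00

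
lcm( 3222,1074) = 3222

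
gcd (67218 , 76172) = 2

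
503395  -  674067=- 170672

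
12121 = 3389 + 8732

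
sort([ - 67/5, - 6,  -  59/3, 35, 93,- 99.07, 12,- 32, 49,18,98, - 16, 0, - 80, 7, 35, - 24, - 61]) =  [ - 99.07, - 80,  -  61,-32, - 24,-59/3, - 16, - 67/5, - 6, 0, 7, 12, 18 , 35, 35, 49, 93,98]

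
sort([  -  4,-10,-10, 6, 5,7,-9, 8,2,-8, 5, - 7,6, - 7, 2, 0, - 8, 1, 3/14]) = [ - 10, -10, - 9,  -  8,  -  8, - 7, - 7,-4, 0, 3/14, 1, 2, 2,5,5,6,  6,7, 8] 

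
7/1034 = 7/1034 = 0.01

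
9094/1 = 9094 = 9094.00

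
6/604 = 3/302 =0.01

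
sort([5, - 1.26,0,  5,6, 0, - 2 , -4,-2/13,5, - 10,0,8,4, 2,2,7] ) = [ - 10,-4, - 2, - 1.26, - 2/13,0,0,0, 2,2,4, 5,5, 5,6,7, 8] 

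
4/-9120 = -1/2280=- 0.00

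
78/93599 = 78/93599 =0.00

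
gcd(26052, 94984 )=4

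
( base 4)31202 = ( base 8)1542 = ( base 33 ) Q8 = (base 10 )866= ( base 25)19g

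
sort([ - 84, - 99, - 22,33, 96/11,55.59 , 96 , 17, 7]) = [ - 99, - 84, - 22, 7,96/11 , 17,33, 55.59,96]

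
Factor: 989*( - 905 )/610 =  - 2^( - 1)*23^1*43^1*61^( - 1)* 181^1 = - 179009/122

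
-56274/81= - 695  +  7/27= -694.74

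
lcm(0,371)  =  0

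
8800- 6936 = 1864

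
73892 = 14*5278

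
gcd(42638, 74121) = 1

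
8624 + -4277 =4347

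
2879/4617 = 2879/4617 =0.62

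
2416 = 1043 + 1373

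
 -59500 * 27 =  - 1606500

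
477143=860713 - 383570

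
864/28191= 288/9397 = 0.03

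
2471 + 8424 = 10895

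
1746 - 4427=-2681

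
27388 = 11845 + 15543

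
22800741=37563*607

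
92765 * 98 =9090970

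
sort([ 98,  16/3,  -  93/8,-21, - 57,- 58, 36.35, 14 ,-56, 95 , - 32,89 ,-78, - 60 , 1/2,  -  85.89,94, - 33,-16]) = [ -85.89, -78,-60 ,  -  58 , - 57,-56, - 33, - 32, - 21,-16,  -  93/8,  1/2,16/3,14 , 36.35,89,94,95,98]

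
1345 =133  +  1212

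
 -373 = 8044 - 8417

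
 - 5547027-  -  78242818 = 72695791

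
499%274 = 225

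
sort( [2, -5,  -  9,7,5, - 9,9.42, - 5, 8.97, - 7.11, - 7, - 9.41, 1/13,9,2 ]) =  [ - 9.41, - 9, - 9, - 7.11, - 7, - 5, - 5,1/13,2,2,5, 7,  8.97,9, 9.42] 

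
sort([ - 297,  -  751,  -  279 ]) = [  -  751,  -  297,- 279]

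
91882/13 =7067 + 11/13 = 7067.85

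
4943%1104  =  527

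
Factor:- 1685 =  - 5^1*337^1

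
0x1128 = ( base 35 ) 3kh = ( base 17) F36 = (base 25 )70H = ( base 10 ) 4392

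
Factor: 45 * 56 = 2520= 2^3 * 3^2 * 5^1 *7^1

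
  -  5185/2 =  - 5185/2 = -2592.50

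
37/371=37/371 = 0.10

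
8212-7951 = 261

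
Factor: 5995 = 5^1 * 11^1* 109^1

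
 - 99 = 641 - 740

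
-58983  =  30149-89132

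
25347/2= 12673 + 1/2  =  12673.50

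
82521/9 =9169 = 9169.00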